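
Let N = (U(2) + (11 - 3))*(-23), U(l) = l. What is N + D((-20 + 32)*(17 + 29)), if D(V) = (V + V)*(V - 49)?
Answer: 555082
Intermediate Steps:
D(V) = 2*V*(-49 + V) (D(V) = (2*V)*(-49 + V) = 2*V*(-49 + V))
N = -230 (N = (2 + (11 - 3))*(-23) = (2 + 8)*(-23) = 10*(-23) = -230)
N + D((-20 + 32)*(17 + 29)) = -230 + 2*((-20 + 32)*(17 + 29))*(-49 + (-20 + 32)*(17 + 29)) = -230 + 2*(12*46)*(-49 + 12*46) = -230 + 2*552*(-49 + 552) = -230 + 2*552*503 = -230 + 555312 = 555082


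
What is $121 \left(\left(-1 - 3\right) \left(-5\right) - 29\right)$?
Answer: $-1089$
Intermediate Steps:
$121 \left(\left(-1 - 3\right) \left(-5\right) - 29\right) = 121 \left(\left(-4\right) \left(-5\right) - 29\right) = 121 \left(20 - 29\right) = 121 \left(-9\right) = -1089$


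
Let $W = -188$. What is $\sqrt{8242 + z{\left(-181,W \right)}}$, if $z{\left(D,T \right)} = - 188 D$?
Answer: $\sqrt{42270} \approx 205.6$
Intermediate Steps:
$\sqrt{8242 + z{\left(-181,W \right)}} = \sqrt{8242 - -34028} = \sqrt{8242 + 34028} = \sqrt{42270}$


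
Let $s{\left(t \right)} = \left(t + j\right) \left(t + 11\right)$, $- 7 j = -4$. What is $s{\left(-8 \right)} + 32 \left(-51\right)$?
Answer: $- \frac{11580}{7} \approx -1654.3$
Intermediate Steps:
$j = \frac{4}{7}$ ($j = \left(- \frac{1}{7}\right) \left(-4\right) = \frac{4}{7} \approx 0.57143$)
$s{\left(t \right)} = \left(11 + t\right) \left(\frac{4}{7} + t\right)$ ($s{\left(t \right)} = \left(t + \frac{4}{7}\right) \left(t + 11\right) = \left(\frac{4}{7} + t\right) \left(11 + t\right) = \left(11 + t\right) \left(\frac{4}{7} + t\right)$)
$s{\left(-8 \right)} + 32 \left(-51\right) = \left(\frac{44}{7} + \left(-8\right)^{2} + \frac{81}{7} \left(-8\right)\right) + 32 \left(-51\right) = \left(\frac{44}{7} + 64 - \frac{648}{7}\right) - 1632 = - \frac{156}{7} - 1632 = - \frac{11580}{7}$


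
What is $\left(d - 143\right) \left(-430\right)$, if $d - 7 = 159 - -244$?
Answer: $-114810$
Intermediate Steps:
$d = 410$ ($d = 7 + \left(159 - -244\right) = 7 + \left(159 + 244\right) = 7 + 403 = 410$)
$\left(d - 143\right) \left(-430\right) = \left(410 - 143\right) \left(-430\right) = 267 \left(-430\right) = -114810$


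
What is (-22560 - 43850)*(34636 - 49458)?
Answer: 984329020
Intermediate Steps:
(-22560 - 43850)*(34636 - 49458) = -66410*(-14822) = 984329020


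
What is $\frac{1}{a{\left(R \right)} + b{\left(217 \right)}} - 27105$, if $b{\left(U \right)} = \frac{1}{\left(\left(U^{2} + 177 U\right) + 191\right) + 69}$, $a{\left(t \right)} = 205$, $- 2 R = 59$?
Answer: $- \frac{476516412297}{17580391} \approx -27105.0$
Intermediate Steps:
$R = - \frac{59}{2}$ ($R = \left(- \frac{1}{2}\right) 59 = - \frac{59}{2} \approx -29.5$)
$b{\left(U \right)} = \frac{1}{260 + U^{2} + 177 U}$ ($b{\left(U \right)} = \frac{1}{\left(191 + U^{2} + 177 U\right) + 69} = \frac{1}{260 + U^{2} + 177 U}$)
$\frac{1}{a{\left(R \right)} + b{\left(217 \right)}} - 27105 = \frac{1}{205 + \frac{1}{260 + 217^{2} + 177 \cdot 217}} - 27105 = \frac{1}{205 + \frac{1}{260 + 47089 + 38409}} - 27105 = \frac{1}{205 + \frac{1}{85758}} - 27105 = \frac{1}{\frac{17580391}{85758}} - 27105 = \frac{85758}{17580391} - 27105 = - \frac{476516412297}{17580391}$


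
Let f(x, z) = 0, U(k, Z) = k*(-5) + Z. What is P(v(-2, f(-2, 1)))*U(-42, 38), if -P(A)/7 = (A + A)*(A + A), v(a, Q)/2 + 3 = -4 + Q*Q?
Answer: -1361024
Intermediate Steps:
U(k, Z) = Z - 5*k (U(k, Z) = -5*k + Z = Z - 5*k)
v(a, Q) = -14 + 2*Q**2 (v(a, Q) = -6 + 2*(-4 + Q*Q) = -6 + 2*(-4 + Q**2) = -6 + (-8 + 2*Q**2) = -14 + 2*Q**2)
P(A) = -28*A**2 (P(A) = -7*(A + A)*(A + A) = -7*2*A*2*A = -28*A**2)
P(v(-2, f(-2, 1)))*U(-42, 38) = (-28*(-14 + 2*0**2)**2)*(38 - 5*(-42)) = (-28*(-14 + 2*0)**2)*(38 + 210) = -28*(-14 + 0)**2*248 = -28*(-14)**2*248 = -28*196*248 = -5488*248 = -1361024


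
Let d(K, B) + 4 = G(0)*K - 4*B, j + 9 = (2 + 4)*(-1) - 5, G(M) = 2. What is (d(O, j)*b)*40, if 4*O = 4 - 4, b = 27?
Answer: 82080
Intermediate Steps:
O = 0 (O = (4 - 4)/4 = (¼)*0 = 0)
j = -20 (j = -9 + ((2 + 4)*(-1) - 5) = -9 + (6*(-1) - 5) = -9 + (-6 - 5) = -9 - 11 = -20)
d(K, B) = -4 - 4*B + 2*K (d(K, B) = -4 + (2*K - 4*B) = -4 + (-4*B + 2*K) = -4 - 4*B + 2*K)
(d(O, j)*b)*40 = ((-4 - 4*(-20) + 2*0)*27)*40 = ((-4 + 80 + 0)*27)*40 = (76*27)*40 = 2052*40 = 82080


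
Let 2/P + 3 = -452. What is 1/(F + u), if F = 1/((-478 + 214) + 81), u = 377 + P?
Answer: 83265/31390084 ≈ 0.0026526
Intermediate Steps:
P = -2/455 (P = 2/(-3 - 452) = 2/(-455) = 2*(-1/455) = -2/455 ≈ -0.0043956)
u = 171533/455 (u = 377 - 2/455 = 171533/455 ≈ 377.00)
F = -1/183 (F = 1/(-264 + 81) = 1/(-183) = -1/183 ≈ -0.0054645)
1/(F + u) = 1/(-1/183 + 171533/455) = 1/(31390084/83265) = 83265/31390084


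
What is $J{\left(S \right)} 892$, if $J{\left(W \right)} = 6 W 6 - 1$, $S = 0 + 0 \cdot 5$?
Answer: $-892$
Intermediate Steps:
$S = 0$ ($S = 0 + 0 = 0$)
$J{\left(W \right)} = -1 + 36 W$ ($J{\left(W \right)} = 36 W - 1 = -1 + 36 W$)
$J{\left(S \right)} 892 = \left(-1 + 36 \cdot 0\right) 892 = \left(-1 + 0\right) 892 = \left(-1\right) 892 = -892$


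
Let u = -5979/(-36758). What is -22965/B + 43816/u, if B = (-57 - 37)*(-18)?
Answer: 302775386849/1124052 ≈ 2.6936e+5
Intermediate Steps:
B = 1692 (B = -94*(-18) = 1692)
u = 5979/36758 (u = -5979*(-1/36758) = 5979/36758 ≈ 0.16266)
-22965/B + 43816/u = -22965/1692 + 43816/(5979/36758) = -22965*1/1692 + 43816*(36758/5979) = -7655/564 + 1610588528/5979 = 302775386849/1124052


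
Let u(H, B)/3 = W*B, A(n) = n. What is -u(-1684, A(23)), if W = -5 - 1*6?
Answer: 759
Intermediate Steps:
W = -11 (W = -5 - 6 = -11)
u(H, B) = -33*B (u(H, B) = 3*(-11*B) = -33*B)
-u(-1684, A(23)) = -(-33)*23 = -1*(-759) = 759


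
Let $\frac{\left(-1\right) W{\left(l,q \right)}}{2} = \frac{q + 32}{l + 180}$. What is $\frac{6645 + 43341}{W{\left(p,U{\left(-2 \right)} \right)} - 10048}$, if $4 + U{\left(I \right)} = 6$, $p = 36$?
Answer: $- \frac{2699244}{542609} \approx -4.9746$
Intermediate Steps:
$U{\left(I \right)} = 2$ ($U{\left(I \right)} = -4 + 6 = 2$)
$W{\left(l,q \right)} = - \frac{2 \left(32 + q\right)}{180 + l}$ ($W{\left(l,q \right)} = - 2 \frac{q + 32}{l + 180} = - 2 \frac{32 + q}{180 + l} = - \frac{2 \left(32 + q\right)}{180 + l}$)
$\frac{6645 + 43341}{W{\left(p,U{\left(-2 \right)} \right)} - 10048} = \frac{6645 + 43341}{\frac{2 \left(-32 - 2\right)}{180 + 36} - 10048} = \frac{49986}{\frac{2 \left(-32 - 2\right)}{216} - 10048} = \frac{49986}{2 \cdot \frac{1}{216} \left(-34\right) - 10048} = \frac{49986}{- \frac{17}{54} - 10048} = \frac{49986}{- \frac{542609}{54}} = 49986 \left(- \frac{54}{542609}\right) = - \frac{2699244}{542609}$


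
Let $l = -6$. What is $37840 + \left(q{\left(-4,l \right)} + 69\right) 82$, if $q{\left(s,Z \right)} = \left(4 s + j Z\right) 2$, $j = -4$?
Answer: $44810$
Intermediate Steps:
$q{\left(s,Z \right)} = - 8 Z + 8 s$ ($q{\left(s,Z \right)} = \left(4 s - 4 Z\right) 2 = \left(- 4 Z + 4 s\right) 2 = - 8 Z + 8 s$)
$37840 + \left(q{\left(-4,l \right)} + 69\right) 82 = 37840 + \left(\left(\left(-8\right) \left(-6\right) + 8 \left(-4\right)\right) + 69\right) 82 = 37840 + \left(\left(48 - 32\right) + 69\right) 82 = 37840 + \left(16 + 69\right) 82 = 37840 + 85 \cdot 82 = 37840 + 6970 = 44810$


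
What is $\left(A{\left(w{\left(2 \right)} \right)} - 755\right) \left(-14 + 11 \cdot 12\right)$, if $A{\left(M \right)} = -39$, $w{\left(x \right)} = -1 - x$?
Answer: $-93692$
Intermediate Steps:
$\left(A{\left(w{\left(2 \right)} \right)} - 755\right) \left(-14 + 11 \cdot 12\right) = \left(-39 - 755\right) \left(-14 + 11 \cdot 12\right) = - 794 \left(-14 + 132\right) = \left(-794\right) 118 = -93692$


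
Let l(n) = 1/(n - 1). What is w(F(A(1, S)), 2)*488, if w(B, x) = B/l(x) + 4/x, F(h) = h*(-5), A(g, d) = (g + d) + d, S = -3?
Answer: 13176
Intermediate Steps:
l(n) = 1/(-1 + n)
A(g, d) = g + 2*d (A(g, d) = (d + g) + d = g + 2*d)
F(h) = -5*h
w(B, x) = 4/x + B*(-1 + x) (w(B, x) = B/(1/(-1 + x)) + 4/x = B*(-1 + x) + 4/x = 4/x + B*(-1 + x))
w(F(A(1, S)), 2)*488 = (-(-5)*(1 + 2*(-3)) + 4/2 - 5*(1 + 2*(-3))*2)*488 = (-(-5)*(1 - 6) + 4*(½) - 5*(1 - 6)*2)*488 = (-(-5)*(-5) + 2 - 5*(-5)*2)*488 = (-1*25 + 2 + 25*2)*488 = (-25 + 2 + 50)*488 = 27*488 = 13176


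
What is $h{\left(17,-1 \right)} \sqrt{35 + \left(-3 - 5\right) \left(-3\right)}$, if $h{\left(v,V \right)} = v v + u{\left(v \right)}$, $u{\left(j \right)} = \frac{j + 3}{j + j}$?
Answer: $\frac{4923 \sqrt{59}}{17} \approx 2224.4$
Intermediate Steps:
$u{\left(j \right)} = \frac{3 + j}{2 j}$
$h{\left(v,V \right)} = v^{2} + \frac{3 + v}{2 v}$ ($h{\left(v,V \right)} = v v + \frac{3 + v}{2 v} = v^{2} + \frac{3 + v}{2 v}$)
$h{\left(17,-1 \right)} \sqrt{35 + \left(-3 - 5\right) \left(-3\right)} = \frac{3 + 17 + 2 \cdot 17^{3}}{2 \cdot 17} \sqrt{35 + \left(-3 - 5\right) \left(-3\right)} = \frac{1}{2} \cdot \frac{1}{17} \left(3 + 17 + 2 \cdot 4913\right) \sqrt{35 - -24} = \frac{1}{2} \cdot \frac{1}{17} \left(3 + 17 + 9826\right) \sqrt{35 + 24} = \frac{1}{2} \cdot \frac{1}{17} \cdot 9846 \sqrt{59} = \frac{4923 \sqrt{59}}{17}$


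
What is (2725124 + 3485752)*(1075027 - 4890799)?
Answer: -23699286736272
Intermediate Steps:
(2725124 + 3485752)*(1075027 - 4890799) = 6210876*(-3815772) = -23699286736272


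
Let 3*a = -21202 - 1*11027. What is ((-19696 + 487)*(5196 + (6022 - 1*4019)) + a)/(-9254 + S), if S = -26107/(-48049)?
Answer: 6645000552366/444619339 ≈ 14945.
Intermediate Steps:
a = -10743 (a = (-21202 - 1*11027)/3 = (-21202 - 11027)/3 = (⅓)*(-32229) = -10743)
S = 26107/48049 (S = -26107*(-1/48049) = 26107/48049 ≈ 0.54334)
((-19696 + 487)*(5196 + (6022 - 1*4019)) + a)/(-9254 + S) = ((-19696 + 487)*(5196 + (6022 - 1*4019)) - 10743)/(-9254 + 26107/48049) = (-19209*(5196 + (6022 - 4019)) - 10743)/(-444619339/48049) = (-19209*(5196 + 2003) - 10743)*(-48049/444619339) = (-19209*7199 - 10743)*(-48049/444619339) = (-138285591 - 10743)*(-48049/444619339) = -138296334*(-48049/444619339) = 6645000552366/444619339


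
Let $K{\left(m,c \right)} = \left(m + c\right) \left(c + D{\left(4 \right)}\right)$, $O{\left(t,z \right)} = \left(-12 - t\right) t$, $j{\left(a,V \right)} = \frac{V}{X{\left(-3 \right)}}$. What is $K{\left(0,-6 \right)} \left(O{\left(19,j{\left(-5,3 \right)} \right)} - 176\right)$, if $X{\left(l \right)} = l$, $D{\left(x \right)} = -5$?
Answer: $-50490$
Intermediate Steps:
$j{\left(a,V \right)} = - \frac{V}{3}$ ($j{\left(a,V \right)} = \frac{V}{-3} = V \left(- \frac{1}{3}\right) = - \frac{V}{3}$)
$O{\left(t,z \right)} = t \left(-12 - t\right)$
$K{\left(m,c \right)} = \left(-5 + c\right) \left(c + m\right)$ ($K{\left(m,c \right)} = \left(m + c\right) \left(c - 5\right) = \left(c + m\right) \left(-5 + c\right) = \left(-5 + c\right) \left(c + m\right)$)
$K{\left(0,-6 \right)} \left(O{\left(19,j{\left(-5,3 \right)} \right)} - 176\right) = \left(\left(-6\right)^{2} - -30 - 0 - 0\right) \left(\left(-1\right) 19 \left(12 + 19\right) - 176\right) = \left(36 + 30 + 0 + 0\right) \left(\left(-1\right) 19 \cdot 31 - 176\right) = 66 \left(-589 - 176\right) = 66 \left(-765\right) = -50490$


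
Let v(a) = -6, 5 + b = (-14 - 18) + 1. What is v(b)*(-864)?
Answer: 5184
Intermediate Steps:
b = -36 (b = -5 + ((-14 - 18) + 1) = -5 + (-32 + 1) = -5 - 31 = -36)
v(b)*(-864) = -6*(-864) = 5184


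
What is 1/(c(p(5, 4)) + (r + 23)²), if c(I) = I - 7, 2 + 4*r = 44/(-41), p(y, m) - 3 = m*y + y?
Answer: 6724/3464533 ≈ 0.0019408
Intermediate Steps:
p(y, m) = 3 + y + m*y (p(y, m) = 3 + (m*y + y) = 3 + (y + m*y) = 3 + y + m*y)
r = -63/82 (r = -½ + (44/(-41))/4 = -½ + (44*(-1/41))/4 = -½ + (¼)*(-44/41) = -½ - 11/41 = -63/82 ≈ -0.76829)
c(I) = -7 + I
1/(c(p(5, 4)) + (r + 23)²) = 1/((-7 + (3 + 5 + 4*5)) + (-63/82 + 23)²) = 1/((-7 + (3 + 5 + 20)) + (1823/82)²) = 1/((-7 + 28) + 3323329/6724) = 1/(21 + 3323329/6724) = 1/(3464533/6724) = 6724/3464533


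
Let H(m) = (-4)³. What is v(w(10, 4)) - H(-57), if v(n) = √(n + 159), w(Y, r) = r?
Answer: 64 + √163 ≈ 76.767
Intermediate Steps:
H(m) = -64
v(n) = √(159 + n)
v(w(10, 4)) - H(-57) = √(159 + 4) - 1*(-64) = √163 + 64 = 64 + √163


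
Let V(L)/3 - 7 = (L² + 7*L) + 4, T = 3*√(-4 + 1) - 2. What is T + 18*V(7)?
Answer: 5884 + 3*I*√3 ≈ 5884.0 + 5.1962*I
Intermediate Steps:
T = -2 + 3*I*√3 (T = 3*√(-3) - 2 = 3*(I*√3) - 2 = 3*I*√3 - 2 = -2 + 3*I*√3 ≈ -2.0 + 5.1962*I)
V(L) = 33 + 3*L² + 21*L (V(L) = 21 + 3*((L² + 7*L) + 4) = 21 + 3*(4 + L² + 7*L) = 21 + (12 + 3*L² + 21*L) = 33 + 3*L² + 21*L)
T + 18*V(7) = (-2 + 3*I*√3) + 18*(33 + 3*7² + 21*7) = (-2 + 3*I*√3) + 18*(33 + 3*49 + 147) = (-2 + 3*I*√3) + 18*(33 + 147 + 147) = (-2 + 3*I*√3) + 18*327 = (-2 + 3*I*√3) + 5886 = 5884 + 3*I*√3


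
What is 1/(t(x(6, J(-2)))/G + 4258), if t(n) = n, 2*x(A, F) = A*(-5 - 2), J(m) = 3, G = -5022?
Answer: 1674/7127899 ≈ 0.00023485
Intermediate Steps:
x(A, F) = -7*A/2 (x(A, F) = (A*(-5 - 2))/2 = (A*(-7))/2 = (-7*A)/2 = -7*A/2)
1/(t(x(6, J(-2)))/G + 4258) = 1/(-7/2*6/(-5022) + 4258) = 1/(-21*(-1/5022) + 4258) = 1/(7/1674 + 4258) = 1/(7127899/1674) = 1674/7127899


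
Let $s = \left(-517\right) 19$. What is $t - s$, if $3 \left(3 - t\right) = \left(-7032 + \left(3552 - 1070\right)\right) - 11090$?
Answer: $\frac{45118}{3} \approx 15039.0$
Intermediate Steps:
$s = -9823$
$t = \frac{15649}{3}$ ($t = 3 - \frac{\left(-7032 + \left(3552 - 1070\right)\right) - 11090}{3} = 3 - \frac{\left(-7032 + 2482\right) - 11090}{3} = 3 - \frac{-4550 - 11090}{3} = 3 - - \frac{15640}{3} = 3 + \frac{15640}{3} = \frac{15649}{3} \approx 5216.3$)
$t - s = \frac{15649}{3} - -9823 = \frac{15649}{3} + 9823 = \frac{45118}{3}$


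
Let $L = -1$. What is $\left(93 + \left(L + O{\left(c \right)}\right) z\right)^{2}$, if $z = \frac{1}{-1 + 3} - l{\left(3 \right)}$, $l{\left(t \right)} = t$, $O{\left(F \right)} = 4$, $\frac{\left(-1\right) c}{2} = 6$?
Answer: $\frac{29241}{4} \approx 7310.3$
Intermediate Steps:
$c = -12$ ($c = \left(-2\right) 6 = -12$)
$z = - \frac{5}{2}$ ($z = \frac{1}{-1 + 3} - 3 = \frac{1}{2} - 3 = - \frac{5}{2} \approx -2.5$)
$\left(93 + \left(L + O{\left(c \right)}\right) z\right)^{2} = \left(93 + \left(-1 + 4\right) \left(- \frac{5}{2}\right)\right)^{2} = \left(93 + 3 \left(- \frac{5}{2}\right)\right)^{2} = \left(93 - \frac{15}{2}\right)^{2} = \left(\frac{171}{2}\right)^{2} = \frac{29241}{4}$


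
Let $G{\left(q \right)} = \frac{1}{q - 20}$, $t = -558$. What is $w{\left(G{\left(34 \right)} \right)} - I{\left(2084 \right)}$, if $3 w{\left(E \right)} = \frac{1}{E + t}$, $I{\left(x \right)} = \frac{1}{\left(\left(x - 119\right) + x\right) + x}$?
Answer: $- \frac{109295}{143714589} \approx -0.0007605$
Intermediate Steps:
$G{\left(q \right)} = \frac{1}{-20 + q}$
$I{\left(x \right)} = \frac{1}{-119 + 3 x}$ ($I{\left(x \right)} = \frac{1}{\left(\left(-119 + x\right) + x\right) + x} = \frac{1}{\left(-119 + 2 x\right) + x} = \frac{1}{-119 + 3 x}$)
$w{\left(E \right)} = \frac{1}{3 \left(-558 + E\right)}$ ($w{\left(E \right)} = \frac{1}{3 \left(E - 558\right)} = \frac{1}{3 \left(-558 + E\right)}$)
$w{\left(G{\left(34 \right)} \right)} - I{\left(2084 \right)} = \frac{1}{3 \left(-558 + \frac{1}{-20 + 34}\right)} - \frac{1}{-119 + 3 \cdot 2084} = \frac{1}{3 \left(-558 + \frac{1}{14}\right)} - \frac{1}{-119 + 6252} = \frac{1}{3 \left(-558 + \frac{1}{14}\right)} - \frac{1}{6133} = \frac{1}{3 \left(- \frac{7811}{14}\right)} - \frac{1}{6133} = \frac{1}{3} \left(- \frac{14}{7811}\right) - \frac{1}{6133} = - \frac{14}{23433} - \frac{1}{6133} = - \frac{109295}{143714589}$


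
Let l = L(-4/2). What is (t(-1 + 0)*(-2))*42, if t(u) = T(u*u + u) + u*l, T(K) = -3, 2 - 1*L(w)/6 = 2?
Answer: 252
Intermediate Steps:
L(w) = 0 (L(w) = 12 - 6*2 = 12 - 12 = 0)
l = 0
t(u) = -3 (t(u) = -3 + u*0 = -3 + 0 = -3)
(t(-1 + 0)*(-2))*42 = -3*(-2)*42 = 6*42 = 252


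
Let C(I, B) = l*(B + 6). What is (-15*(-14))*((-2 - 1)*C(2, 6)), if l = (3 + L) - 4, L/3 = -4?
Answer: 98280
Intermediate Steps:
L = -12 (L = 3*(-4) = -12)
l = -13 (l = (3 - 12) - 4 = -9 - 4 = -13)
C(I, B) = -78 - 13*B (C(I, B) = -13*(B + 6) = -13*(6 + B) = -78 - 13*B)
(-15*(-14))*((-2 - 1)*C(2, 6)) = (-15*(-14))*((-2 - 1)*(-78 - 13*6)) = 210*(-3*(-78 - 78)) = 210*(-3*(-156)) = 210*468 = 98280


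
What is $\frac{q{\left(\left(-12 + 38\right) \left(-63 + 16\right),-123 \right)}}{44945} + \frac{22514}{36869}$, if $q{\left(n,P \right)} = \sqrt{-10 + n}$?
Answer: $\frac{22514}{36869} + \frac{4 i \sqrt{77}}{44945} \approx 0.61065 + 0.00078095 i$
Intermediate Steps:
$\frac{q{\left(\left(-12 + 38\right) \left(-63 + 16\right),-123 \right)}}{44945} + \frac{22514}{36869} = \frac{\sqrt{-10 + \left(-12 + 38\right) \left(-63 + 16\right)}}{44945} + \frac{22514}{36869} = \sqrt{-10 + 26 \left(-47\right)} \frac{1}{44945} + 22514 \cdot \frac{1}{36869} = \sqrt{-10 - 1222} \cdot \frac{1}{44945} + \frac{22514}{36869} = \sqrt{-1232} \cdot \frac{1}{44945} + \frac{22514}{36869} = 4 i \sqrt{77} \cdot \frac{1}{44945} + \frac{22514}{36869} = \frac{4 i \sqrt{77}}{44945} + \frac{22514}{36869} = \frac{22514}{36869} + \frac{4 i \sqrt{77}}{44945}$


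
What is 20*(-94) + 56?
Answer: -1824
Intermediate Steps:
20*(-94) + 56 = -1880 + 56 = -1824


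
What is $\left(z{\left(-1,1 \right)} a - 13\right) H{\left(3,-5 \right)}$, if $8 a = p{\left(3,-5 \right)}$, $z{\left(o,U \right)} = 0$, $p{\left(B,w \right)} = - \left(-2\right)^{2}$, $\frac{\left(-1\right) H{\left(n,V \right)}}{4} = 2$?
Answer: $104$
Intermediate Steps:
$H{\left(n,V \right)} = -8$ ($H{\left(n,V \right)} = \left(-4\right) 2 = -8$)
$p{\left(B,w \right)} = -4$ ($p{\left(B,w \right)} = \left(-1\right) 4 = -4$)
$a = - \frac{1}{2}$ ($a = \frac{1}{8} \left(-4\right) = - \frac{1}{2} \approx -0.5$)
$\left(z{\left(-1,1 \right)} a - 13\right) H{\left(3,-5 \right)} = \left(0 \left(- \frac{1}{2}\right) - 13\right) \left(-8\right) = \left(0 - 13\right) \left(-8\right) = \left(-13\right) \left(-8\right) = 104$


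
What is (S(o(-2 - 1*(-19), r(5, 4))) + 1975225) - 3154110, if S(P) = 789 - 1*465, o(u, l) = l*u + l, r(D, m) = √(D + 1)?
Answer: -1178561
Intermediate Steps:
r(D, m) = √(1 + D)
o(u, l) = l + l*u
S(P) = 324 (S(P) = 789 - 465 = 324)
(S(o(-2 - 1*(-19), r(5, 4))) + 1975225) - 3154110 = (324 + 1975225) - 3154110 = 1975549 - 3154110 = -1178561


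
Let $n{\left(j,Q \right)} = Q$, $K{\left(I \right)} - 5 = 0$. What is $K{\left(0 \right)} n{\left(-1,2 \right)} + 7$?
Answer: $17$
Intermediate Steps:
$K{\left(I \right)} = 5$ ($K{\left(I \right)} = 5 + 0 = 5$)
$K{\left(0 \right)} n{\left(-1,2 \right)} + 7 = 5 \cdot 2 + 7 = 10 + 7 = 17$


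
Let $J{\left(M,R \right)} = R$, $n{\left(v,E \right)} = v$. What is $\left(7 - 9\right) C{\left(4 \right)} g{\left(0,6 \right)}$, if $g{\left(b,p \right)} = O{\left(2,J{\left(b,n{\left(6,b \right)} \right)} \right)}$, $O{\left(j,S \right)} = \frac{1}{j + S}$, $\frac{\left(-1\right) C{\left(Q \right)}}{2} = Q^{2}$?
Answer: $8$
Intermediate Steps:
$C{\left(Q \right)} = - 2 Q^{2}$
$O{\left(j,S \right)} = \frac{1}{S + j}$
$g{\left(b,p \right)} = \frac{1}{8}$ ($g{\left(b,p \right)} = \frac{1}{6 + 2} = \frac{1}{8}$)
$\left(7 - 9\right) C{\left(4 \right)} g{\left(0,6 \right)} = \left(7 - 9\right) \left(- 2 \cdot 4^{2}\right) \frac{1}{8} = \left(7 - 9\right) \left(\left(-2\right) 16\right) \frac{1}{8} = \left(-2\right) \left(-32\right) \frac{1}{8} = 64 \cdot \frac{1}{8} = 8$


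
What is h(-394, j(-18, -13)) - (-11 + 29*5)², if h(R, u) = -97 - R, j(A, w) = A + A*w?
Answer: -17659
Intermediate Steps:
h(-394, j(-18, -13)) - (-11 + 29*5)² = (-97 - 1*(-394)) - (-11 + 29*5)² = (-97 + 394) - (-11 + 145)² = 297 - 1*134² = 297 - 1*17956 = 297 - 17956 = -17659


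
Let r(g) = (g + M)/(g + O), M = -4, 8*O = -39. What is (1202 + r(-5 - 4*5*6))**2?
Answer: 1562275008100/1079521 ≈ 1.4472e+6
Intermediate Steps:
O = -39/8 (O = (1/8)*(-39) = -39/8 ≈ -4.8750)
r(g) = (-4 + g)/(-39/8 + g) (r(g) = (g - 4)/(g - 39/8) = (-4 + g)/(-39/8 + g))
(1202 + r(-5 - 4*5*6))**2 = (1202 + 8*(-4 + (-5 - 4*5*6))/(-39 + 8*(-5 - 4*5*6)))**2 = (1202 + 8*(-4 + (-5 - 20*6))/(-39 + 8*(-5 - 20*6)))**2 = (1202 + 8*(-4 + (-5 - 120))/(-39 + 8*(-5 - 120)))**2 = (1202 + 8*(-4 - 125)/(-39 + 8*(-125)))**2 = (1202 + 8*(-129)/(-39 - 1000))**2 = (1202 + 8*(-129)/(-1039))**2 = (1202 + 8*(-1/1039)*(-129))**2 = (1202 + 1032/1039)**2 = (1249910/1039)**2 = 1562275008100/1079521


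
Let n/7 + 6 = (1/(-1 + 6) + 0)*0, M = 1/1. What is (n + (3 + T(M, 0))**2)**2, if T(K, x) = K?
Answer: 676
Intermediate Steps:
M = 1 (M = 1*1 = 1)
n = -42 (n = -42 + 7*((1/(-1 + 6) + 0)*0) = -42 + 7*((1/5 + 0)*0) = -42 + 7*((1/5)*0) = -42 + 7*0 = -42 + 0 = -42)
(n + (3 + T(M, 0))**2)**2 = (-42 + (3 + 1)**2)**2 = (-42 + 4**2)**2 = (-42 + 16)**2 = (-26)**2 = 676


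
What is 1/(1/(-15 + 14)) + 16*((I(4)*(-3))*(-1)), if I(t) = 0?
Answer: -1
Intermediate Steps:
1/(1/(-15 + 14)) + 16*((I(4)*(-3))*(-1)) = 1/(1/(-15 + 14)) + 16*((0*(-3))*(-1)) = 1/(1/(-1)) + 16*(0*(-1)) = 1/(-1) + 16*0 = -1 + 0 = -1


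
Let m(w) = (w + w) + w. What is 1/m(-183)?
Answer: -1/549 ≈ -0.0018215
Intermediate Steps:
m(w) = 3*w (m(w) = 2*w + w = 3*w)
1/m(-183) = 1/(3*(-183)) = 1/(-549) = -1/549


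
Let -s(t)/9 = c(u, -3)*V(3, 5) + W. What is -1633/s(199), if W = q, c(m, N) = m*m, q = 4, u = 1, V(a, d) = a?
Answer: 1633/63 ≈ 25.921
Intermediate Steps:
c(m, N) = m²
W = 4
s(t) = -63 (s(t) = -9*(1²*3 + 4) = -9*(1*3 + 4) = -9*(3 + 4) = -9*7 = -63)
-1633/s(199) = -1633/(-63) = -1633*(-1/63) = 1633/63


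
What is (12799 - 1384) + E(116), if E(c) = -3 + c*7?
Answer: 12224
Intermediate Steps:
E(c) = -3 + 7*c
(12799 - 1384) + E(116) = (12799 - 1384) + (-3 + 7*116) = 11415 + (-3 + 812) = 11415 + 809 = 12224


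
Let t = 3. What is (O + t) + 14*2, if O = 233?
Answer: 264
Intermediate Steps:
(O + t) + 14*2 = (233 + 3) + 14*2 = 236 + 28 = 264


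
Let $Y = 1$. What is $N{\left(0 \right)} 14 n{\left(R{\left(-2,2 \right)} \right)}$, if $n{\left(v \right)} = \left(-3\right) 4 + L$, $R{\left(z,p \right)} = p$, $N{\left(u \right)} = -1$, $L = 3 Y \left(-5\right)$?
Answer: $378$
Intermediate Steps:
$L = -15$ ($L = 3 \cdot 1 \left(-5\right) = 3 \left(-5\right) = -15$)
$n{\left(v \right)} = -27$ ($n{\left(v \right)} = \left(-3\right) 4 - 15 = -12 - 15 = -27$)
$N{\left(0 \right)} 14 n{\left(R{\left(-2,2 \right)} \right)} = \left(-1\right) 14 \left(-27\right) = \left(-14\right) \left(-27\right) = 378$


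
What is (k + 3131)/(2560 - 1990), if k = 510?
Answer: 3641/570 ≈ 6.3877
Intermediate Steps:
(k + 3131)/(2560 - 1990) = (510 + 3131)/(2560 - 1990) = 3641/570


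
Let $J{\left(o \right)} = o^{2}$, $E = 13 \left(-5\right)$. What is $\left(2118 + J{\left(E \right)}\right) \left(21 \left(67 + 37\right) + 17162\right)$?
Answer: $122711678$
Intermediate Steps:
$E = -65$
$\left(2118 + J{\left(E \right)}\right) \left(21 \left(67 + 37\right) + 17162\right) = \left(2118 + \left(-65\right)^{2}\right) \left(21 \left(67 + 37\right) + 17162\right) = \left(2118 + 4225\right) \left(21 \cdot 104 + 17162\right) = 6343 \left(2184 + 17162\right) = 6343 \cdot 19346 = 122711678$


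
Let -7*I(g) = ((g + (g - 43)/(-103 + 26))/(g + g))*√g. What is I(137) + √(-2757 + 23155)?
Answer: √20398 - 10455*√137/147686 ≈ 141.99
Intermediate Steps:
I(g) = -(43/77 + 76*g/77)/(14*√g) (I(g) = -(g + (g - 43)/(-103 + 26))/(g + g)*√g/7 = -(g + (-43 + g)/(-77))/((2*g))*√g/7 = -(g + (-43 + g)*(-1/77))*(1/(2*g))*√g/7 = -(g + (43/77 - g/77))*(1/(2*g))*√g/7 = -(43/77 + 76*g/77)*(1/(2*g))*√g/7 = -(43/77 + 76*g/77)/(2*g)*√g/7 = -(43/77 + 76*g/77)/(14*√g))
I(137) + √(-2757 + 23155) = (-43 - 76*137)/(1078*√137) + √(-2757 + 23155) = (√137/137)*(-43 - 10412)/1078 + √20398 = (1/1078)*(√137/137)*(-10455) + √20398 = -10455*√137/147686 + √20398 = √20398 - 10455*√137/147686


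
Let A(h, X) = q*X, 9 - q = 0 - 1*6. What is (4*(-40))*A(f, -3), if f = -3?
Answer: 7200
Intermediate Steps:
q = 15 (q = 9 - (0 - 1*6) = 9 - (0 - 6) = 9 - 1*(-6) = 9 + 6 = 15)
A(h, X) = 15*X
(4*(-40))*A(f, -3) = (4*(-40))*(15*(-3)) = -160*(-45) = 7200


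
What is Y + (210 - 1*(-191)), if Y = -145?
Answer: 256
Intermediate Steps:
Y + (210 - 1*(-191)) = -145 + (210 - 1*(-191)) = -145 + (210 + 191) = -145 + 401 = 256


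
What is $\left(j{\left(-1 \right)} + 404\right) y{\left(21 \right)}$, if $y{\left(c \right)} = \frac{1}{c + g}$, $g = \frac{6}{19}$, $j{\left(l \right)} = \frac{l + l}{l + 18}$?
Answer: $\frac{130454}{6885} \approx 18.948$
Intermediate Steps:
$j{\left(l \right)} = \frac{2 l}{18 + l}$
$g = \frac{6}{19}$ ($g = 6 \cdot \frac{1}{19} = \frac{6}{19} \approx 0.31579$)
$y{\left(c \right)} = \frac{1}{\frac{6}{19} + c}$ ($y{\left(c \right)} = \frac{1}{c + \frac{6}{19}} = \frac{1}{\frac{6}{19} + c}$)
$\left(j{\left(-1 \right)} + 404\right) y{\left(21 \right)} = \left(2 \left(-1\right) \frac{1}{18 - 1} + 404\right) \frac{19}{6 + 19 \cdot 21} = \left(2 \left(-1\right) \frac{1}{17} + 404\right) \frac{19}{6 + 399} = \left(2 \left(-1\right) \frac{1}{17} + 404\right) \frac{19}{405} = \left(- \frac{2}{17} + 404\right) 19 \cdot \frac{1}{405} = \frac{6866}{17} \cdot \frac{19}{405} = \frac{130454}{6885}$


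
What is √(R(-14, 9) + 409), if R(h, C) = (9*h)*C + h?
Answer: I*√739 ≈ 27.185*I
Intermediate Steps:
R(h, C) = h + 9*C*h (R(h, C) = 9*C*h + h = h + 9*C*h)
√(R(-14, 9) + 409) = √(-14*(1 + 9*9) + 409) = √(-14*(1 + 81) + 409) = √(-14*82 + 409) = √(-1148 + 409) = √(-739) = I*√739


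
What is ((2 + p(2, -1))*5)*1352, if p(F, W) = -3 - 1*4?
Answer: -33800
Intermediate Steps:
p(F, W) = -7 (p(F, W) = -3 - 4 = -7)
((2 + p(2, -1))*5)*1352 = ((2 - 7)*5)*1352 = -5*5*1352 = -25*1352 = -33800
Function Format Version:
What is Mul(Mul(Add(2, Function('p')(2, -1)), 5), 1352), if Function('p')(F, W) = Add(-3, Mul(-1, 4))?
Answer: -33800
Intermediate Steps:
Function('p')(F, W) = -7 (Function('p')(F, W) = Add(-3, -4) = -7)
Mul(Mul(Add(2, Function('p')(2, -1)), 5), 1352) = Mul(Mul(Add(2, -7), 5), 1352) = Mul(Mul(-5, 5), 1352) = Mul(-25, 1352) = -33800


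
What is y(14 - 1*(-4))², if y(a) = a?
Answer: 324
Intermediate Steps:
y(14 - 1*(-4))² = (14 - 1*(-4))² = (14 + 4)² = 18² = 324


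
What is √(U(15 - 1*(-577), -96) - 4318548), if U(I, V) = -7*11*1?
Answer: 5*I*√172745 ≈ 2078.1*I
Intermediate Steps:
U(I, V) = -77 (U(I, V) = -77*1 = -77)
√(U(15 - 1*(-577), -96) - 4318548) = √(-77 - 4318548) = √(-4318625) = 5*I*√172745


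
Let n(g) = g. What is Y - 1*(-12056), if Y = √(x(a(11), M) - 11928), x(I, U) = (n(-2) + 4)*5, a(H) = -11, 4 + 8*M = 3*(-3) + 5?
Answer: 12056 + I*√11918 ≈ 12056.0 + 109.17*I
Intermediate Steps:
M = -1 (M = -½ + (3*(-3) + 5)/8 = -½ + (-9 + 5)/8 = -½ + (⅛)*(-4) = -½ - ½ = -1)
x(I, U) = 10 (x(I, U) = (-2 + 4)*5 = 2*5 = 10)
Y = I*√11918 (Y = √(10 - 11928) = √(-11918) = I*√11918 ≈ 109.17*I)
Y - 1*(-12056) = I*√11918 - 1*(-12056) = I*√11918 + 12056 = 12056 + I*√11918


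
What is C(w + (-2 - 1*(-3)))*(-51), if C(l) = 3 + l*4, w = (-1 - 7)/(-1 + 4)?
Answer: 187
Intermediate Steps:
w = -8/3 ≈ -2.6667
C(l) = 3 + 4*l
C(w + (-2 - 1*(-3)))*(-51) = (3 + 4*(-8/3 + (-2 - 1*(-3))))*(-51) = (3 + 4*(-8/3 + (-2 + 3)))*(-51) = (3 + 4*(-8/3 + 1))*(-51) = (3 + 4*(-5/3))*(-51) = (3 - 20/3)*(-51) = -11/3*(-51) = 187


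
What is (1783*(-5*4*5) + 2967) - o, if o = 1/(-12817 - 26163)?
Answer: -6834480339/38980 ≈ -1.7533e+5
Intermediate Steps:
o = -1/38980 (o = 1/(-38980) = -1/38980 ≈ -2.5654e-5)
(1783*(-5*4*5) + 2967) - o = (1783*(-5*4*5) + 2967) - 1*(-1/38980) = (1783*(-20*5) + 2967) + 1/38980 = (1783*(-100) + 2967) + 1/38980 = (-178300 + 2967) + 1/38980 = -175333 + 1/38980 = -6834480339/38980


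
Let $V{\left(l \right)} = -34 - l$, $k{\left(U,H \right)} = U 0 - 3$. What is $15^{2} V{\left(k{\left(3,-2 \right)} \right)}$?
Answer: $-6975$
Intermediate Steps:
$k{\left(U,H \right)} = -3$ ($k{\left(U,H \right)} = 0 - 3 = -3$)
$15^{2} V{\left(k{\left(3,-2 \right)} \right)} = 15^{2} \left(-34 - -3\right) = 225 \left(-34 + 3\right) = 225 \left(-31\right) = -6975$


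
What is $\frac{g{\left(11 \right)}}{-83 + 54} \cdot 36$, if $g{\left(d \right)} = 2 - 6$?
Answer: $\frac{144}{29} \approx 4.9655$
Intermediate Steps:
$g{\left(d \right)} = -4$ ($g{\left(d \right)} = 2 - 6 = -4$)
$\frac{g{\left(11 \right)}}{-83 + 54} \cdot 36 = - \frac{4}{-83 + 54} \cdot 36 = - \frac{4}{-29} \cdot 36 = \left(-4\right) \left(- \frac{1}{29}\right) 36 = \frac{4}{29} \cdot 36 = \frac{144}{29}$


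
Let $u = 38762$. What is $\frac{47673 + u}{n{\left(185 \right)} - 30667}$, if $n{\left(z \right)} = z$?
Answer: $- \frac{86435}{30482} \approx -2.8356$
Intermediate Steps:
$\frac{47673 + u}{n{\left(185 \right)} - 30667} = \frac{47673 + 38762}{185 - 30667} = \frac{86435}{-30482} = 86435 \left(- \frac{1}{30482}\right) = - \frac{86435}{30482}$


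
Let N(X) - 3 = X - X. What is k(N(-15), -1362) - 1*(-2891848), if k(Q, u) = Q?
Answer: 2891851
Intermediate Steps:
N(X) = 3 (N(X) = 3 + (X - X) = 3 + 0 = 3)
k(N(-15), -1362) - 1*(-2891848) = 3 - 1*(-2891848) = 3 + 2891848 = 2891851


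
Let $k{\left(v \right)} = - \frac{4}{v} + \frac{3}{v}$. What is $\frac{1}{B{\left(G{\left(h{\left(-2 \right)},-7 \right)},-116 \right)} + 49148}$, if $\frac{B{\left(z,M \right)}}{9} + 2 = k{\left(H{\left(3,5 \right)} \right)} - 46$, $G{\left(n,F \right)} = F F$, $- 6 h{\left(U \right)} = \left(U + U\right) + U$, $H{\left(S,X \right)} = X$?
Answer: $\frac{5}{243571} \approx 2.0528 \cdot 10^{-5}$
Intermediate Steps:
$h{\left(U \right)} = - \frac{U}{2}$ ($h{\left(U \right)} = - \frac{\left(U + U\right) + U}{6} = - \frac{2 U + U}{6} = - \frac{3 U}{6} = - \frac{U}{2}$)
$G{\left(n,F \right)} = F^{2}$
$k{\left(v \right)} = - \frac{1}{v}$
$B{\left(z,M \right)} = - \frac{2169}{5}$ ($B{\left(z,M \right)} = -18 + 9 \left(- \frac{1}{5} - 46\right) = -18 + 9 \left(- \frac{231}{5}\right) = -18 - \frac{2079}{5} = - \frac{2169}{5}$)
$\frac{1}{B{\left(G{\left(h{\left(-2 \right)},-7 \right)},-116 \right)} + 49148} = \frac{1}{- \frac{2169}{5} + 49148} = \frac{1}{\frac{243571}{5}} = \frac{5}{243571}$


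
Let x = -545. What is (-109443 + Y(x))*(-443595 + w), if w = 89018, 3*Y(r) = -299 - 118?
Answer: 38855256814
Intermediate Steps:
Y(r) = -139 (Y(r) = (-299 - 118)/3 = (⅓)*(-417) = -139)
(-109443 + Y(x))*(-443595 + w) = (-109443 - 139)*(-443595 + 89018) = -109582*(-354577) = 38855256814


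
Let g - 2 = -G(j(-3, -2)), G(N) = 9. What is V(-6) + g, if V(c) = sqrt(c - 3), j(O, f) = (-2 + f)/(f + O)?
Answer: -7 + 3*I ≈ -7.0 + 3.0*I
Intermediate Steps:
j(O, f) = (-2 + f)/(O + f)
g = -7 (g = 2 - 1*9 = 2 - 9 = -7)
V(c) = sqrt(-3 + c)
V(-6) + g = sqrt(-3 - 6) - 7 = sqrt(-9) - 7 = 3*I - 7 = -7 + 3*I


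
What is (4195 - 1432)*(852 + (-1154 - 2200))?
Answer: -6913026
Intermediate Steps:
(4195 - 1432)*(852 + (-1154 - 2200)) = 2763*(852 - 3354) = 2763*(-2502) = -6913026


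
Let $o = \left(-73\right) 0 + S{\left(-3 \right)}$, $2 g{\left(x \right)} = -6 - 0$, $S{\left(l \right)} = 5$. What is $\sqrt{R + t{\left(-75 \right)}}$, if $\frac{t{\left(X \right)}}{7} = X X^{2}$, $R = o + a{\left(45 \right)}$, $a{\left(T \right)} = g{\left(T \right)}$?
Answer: $i \sqrt{2953123} \approx 1718.5 i$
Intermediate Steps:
$g{\left(x \right)} = -3$ ($g{\left(x \right)} = \frac{-6 - 0}{2} = \frac{-6 + 0}{2} = \frac{1}{2} \left(-6\right) = -3$)
$a{\left(T \right)} = -3$
$o = 5$ ($o = \left(-73\right) 0 + 5 = 0 + 5 = 5$)
$R = 2$ ($R = 5 - 3 = 2$)
$t{\left(X \right)} = 7 X^{3}$ ($t{\left(X \right)} = 7 X X^{2} = 7 X^{3}$)
$\sqrt{R + t{\left(-75 \right)}} = \sqrt{2 + 7 \left(-75\right)^{3}} = \sqrt{2 + 7 \left(-421875\right)} = \sqrt{2 - 2953125} = \sqrt{-2953123} = i \sqrt{2953123}$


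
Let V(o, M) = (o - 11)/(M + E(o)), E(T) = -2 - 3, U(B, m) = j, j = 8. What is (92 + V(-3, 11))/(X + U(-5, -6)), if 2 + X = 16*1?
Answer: 269/66 ≈ 4.0758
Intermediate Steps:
U(B, m) = 8
X = 14 (X = -2 + 16*1 = -2 + 16 = 14)
E(T) = -5
V(o, M) = (-11 + o)/(-5 + M) (V(o, M) = (o - 11)/(M - 5) = (-11 + o)/(-5 + M))
(92 + V(-3, 11))/(X + U(-5, -6)) = (92 + (-11 - 3)/(-5 + 11))/(14 + 8) = (92 - 14/6)/22 = (92 + (1/6)*(-14))/22 = (92 - 7/3)/22 = (1/22)*(269/3) = 269/66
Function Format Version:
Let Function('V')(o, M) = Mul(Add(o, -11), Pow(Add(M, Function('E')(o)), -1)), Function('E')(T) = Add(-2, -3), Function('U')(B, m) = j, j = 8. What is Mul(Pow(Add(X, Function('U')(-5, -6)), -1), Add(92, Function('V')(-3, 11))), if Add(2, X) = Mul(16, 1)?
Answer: Rational(269, 66) ≈ 4.0758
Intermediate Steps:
Function('U')(B, m) = 8
X = 14 (X = Add(-2, Mul(16, 1)) = Add(-2, 16) = 14)
Function('E')(T) = -5
Function('V')(o, M) = Mul(Pow(Add(-5, M), -1), Add(-11, o)) (Function('V')(o, M) = Mul(Add(o, -11), Pow(Add(M, -5), -1)) = Mul(Add(-11, o), Pow(Add(-5, M), -1)) = Mul(Pow(Add(-5, M), -1), Add(-11, o)))
Mul(Pow(Add(X, Function('U')(-5, -6)), -1), Add(92, Function('V')(-3, 11))) = Mul(Pow(Add(14, 8), -1), Add(92, Mul(Pow(Add(-5, 11), -1), Add(-11, -3)))) = Mul(Pow(22, -1), Add(92, Mul(Pow(6, -1), -14))) = Mul(Rational(1, 22), Add(92, Mul(Rational(1, 6), -14))) = Mul(Rational(1, 22), Add(92, Rational(-7, 3))) = Mul(Rational(1, 22), Rational(269, 3)) = Rational(269, 66)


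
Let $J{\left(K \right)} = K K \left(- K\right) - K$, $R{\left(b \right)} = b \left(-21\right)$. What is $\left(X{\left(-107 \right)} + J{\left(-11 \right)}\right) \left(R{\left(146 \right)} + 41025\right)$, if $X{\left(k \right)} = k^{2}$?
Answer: $485533569$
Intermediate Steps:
$R{\left(b \right)} = - 21 b$
$J{\left(K \right)} = - K - K^{3}$ ($J{\left(K \right)} = K^{2} \left(- K\right) - K = - K^{3} - K = - K - K^{3}$)
$\left(X{\left(-107 \right)} + J{\left(-11 \right)}\right) \left(R{\left(146 \right)} + 41025\right) = \left(\left(-107\right)^{2} - -1342\right) \left(\left(-21\right) 146 + 41025\right) = \left(11449 + \left(11 - -1331\right)\right) \left(-3066 + 41025\right) = \left(11449 + \left(11 + 1331\right)\right) 37959 = \left(11449 + 1342\right) 37959 = 12791 \cdot 37959 = 485533569$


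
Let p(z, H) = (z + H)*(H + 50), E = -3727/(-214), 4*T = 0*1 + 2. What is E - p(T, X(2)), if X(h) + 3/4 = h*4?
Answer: -729777/1712 ≈ -426.27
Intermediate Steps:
X(h) = -3/4 + 4*h (X(h) = -3/4 + h*4 = -3/4 + 4*h)
T = 1/2 (T = (0*1 + 2)/4 = (0 + 2)/4 = (1/4)*2 = 1/2 ≈ 0.50000)
E = 3727/214 (E = -3727*(-1/214) = 3727/214 ≈ 17.416)
p(z, H) = (50 + H)*(H + z) (p(z, H) = (H + z)*(50 + H) = (50 + H)*(H + z))
E - p(T, X(2)) = 3727/214 - ((-3/4 + 4*2)**2 + 50*(-3/4 + 4*2) + 50*(1/2) + (-3/4 + 4*2)*(1/2)) = 3727/214 - ((-3/4 + 8)**2 + 50*(-3/4 + 8) + 25 + (-3/4 + 8)*(1/2)) = 3727/214 - ((29/4)**2 + 50*(29/4) + 25 + (29/4)*(1/2)) = 3727/214 - (841/16 + 725/2 + 25 + 29/8) = 3727/214 - 1*7099/16 = 3727/214 - 7099/16 = -729777/1712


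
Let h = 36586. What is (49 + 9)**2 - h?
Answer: -33222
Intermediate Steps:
(49 + 9)**2 - h = (49 + 9)**2 - 1*36586 = 58**2 - 36586 = 3364 - 36586 = -33222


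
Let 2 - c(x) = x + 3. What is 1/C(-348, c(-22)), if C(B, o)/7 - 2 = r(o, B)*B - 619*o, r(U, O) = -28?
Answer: -1/22771 ≈ -4.3916e-5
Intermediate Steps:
c(x) = -1 - x (c(x) = 2 - (x + 3) = 2 - (3 + x) = 2 + (-3 - x) = -1 - x)
C(B, o) = 14 - 4333*o - 196*B (C(B, o) = 14 + 7*(-28*B - 619*o) = 14 + 7*(-619*o - 28*B) = 14 + (-4333*o - 196*B) = 14 - 4333*o - 196*B)
1/C(-348, c(-22)) = 1/(14 - 4333*(-1 - 1*(-22)) - 196*(-348)) = 1/(14 - 4333*(-1 + 22) + 68208) = 1/(14 - 4333*21 + 68208) = 1/(14 - 90993 + 68208) = 1/(-22771) = -1/22771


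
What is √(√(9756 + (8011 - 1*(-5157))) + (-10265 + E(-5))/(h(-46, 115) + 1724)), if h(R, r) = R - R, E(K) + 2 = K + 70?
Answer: √(-4397062 + 1486088*√5731)/862 ≈ 12.062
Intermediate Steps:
E(K) = 68 + K (E(K) = -2 + (K + 70) = -2 + (70 + K) = 68 + K)
h(R, r) = 0
√(√(9756 + (8011 - 1*(-5157))) + (-10265 + E(-5))/(h(-46, 115) + 1724)) = √(√(9756 + (8011 - 1*(-5157))) + (-10265 + (68 - 5))/(0 + 1724)) = √(√(9756 + (8011 + 5157)) + (-10265 + 63)/1724) = √(√(9756 + 13168) - 10202*1/1724) = √(√22924 - 5101/862) = √(2*√5731 - 5101/862) = √(-5101/862 + 2*√5731)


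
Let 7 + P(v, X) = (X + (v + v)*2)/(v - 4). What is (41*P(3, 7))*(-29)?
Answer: 30914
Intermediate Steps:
P(v, X) = -7 + (X + 4*v)/(-4 + v) (P(v, X) = -7 + (X + (v + v)*2)/(v - 4) = -7 + (X + (2*v)*2)/(-4 + v) = -7 + (X + 4*v)/(-4 + v))
(41*P(3, 7))*(-29) = (41*((28 + 7 - 3*3)/(-4 + 3)))*(-29) = (41*((28 + 7 - 9)/(-1)))*(-29) = (41*(-1*26))*(-29) = (41*(-26))*(-29) = -1066*(-29) = 30914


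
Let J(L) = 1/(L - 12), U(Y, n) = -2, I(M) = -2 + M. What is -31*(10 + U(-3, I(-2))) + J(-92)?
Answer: -25793/104 ≈ -248.01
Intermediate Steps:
J(L) = 1/(-12 + L)
-31*(10 + U(-3, I(-2))) + J(-92) = -31*(10 - 2) + 1/(-12 - 92) = -31*8 + 1/(-104) = -248 - 1/104 = -25793/104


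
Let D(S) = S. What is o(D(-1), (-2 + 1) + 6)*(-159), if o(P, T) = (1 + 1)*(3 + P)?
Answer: -636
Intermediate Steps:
o(P, T) = 6 + 2*P (o(P, T) = 2*(3 + P) = 6 + 2*P)
o(D(-1), (-2 + 1) + 6)*(-159) = (6 + 2*(-1))*(-159) = (6 - 2)*(-159) = 4*(-159) = -636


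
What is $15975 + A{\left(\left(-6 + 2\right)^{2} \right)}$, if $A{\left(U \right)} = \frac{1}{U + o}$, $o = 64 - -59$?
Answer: $\frac{2220526}{139} \approx 15975.0$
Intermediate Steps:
$o = 123$ ($o = 64 + 59 = 123$)
$A{\left(U \right)} = \frac{1}{123 + U}$ ($A{\left(U \right)} = \frac{1}{U + 123} = \frac{1}{123 + U}$)
$15975 + A{\left(\left(-6 + 2\right)^{2} \right)} = 15975 + \frac{1}{123 + \left(-6 + 2\right)^{2}} = 15975 + \frac{1}{123 + \left(-4\right)^{2}} = 15975 + \frac{1}{123 + 16} = 15975 + \frac{1}{139} = \frac{2220526}{139}$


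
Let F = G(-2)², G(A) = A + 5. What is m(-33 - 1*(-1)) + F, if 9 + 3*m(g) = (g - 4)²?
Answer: 438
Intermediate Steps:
G(A) = 5 + A
F = 9 (F = (5 - 2)² = 3² = 9)
m(g) = -3 + (-4 + g)²/3 (m(g) = -3 + (g - 4)²/3 = -3 + (-4 + g)²/3)
m(-33 - 1*(-1)) + F = (-3 + (-4 + (-33 - 1*(-1)))²/3) + 9 = (-3 + (-4 + (-33 + 1))²/3) + 9 = (-3 + (-4 - 32)²/3) + 9 = (-3 + (⅓)*(-36)²) + 9 = (-3 + (⅓)*1296) + 9 = (-3 + 432) + 9 = 429 + 9 = 438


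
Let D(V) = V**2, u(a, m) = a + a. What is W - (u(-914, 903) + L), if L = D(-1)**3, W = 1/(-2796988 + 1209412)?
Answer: 2900501351/1587576 ≈ 1827.0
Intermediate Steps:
u(a, m) = 2*a
W = -1/1587576 (W = 1/(-1587576) = -1/1587576 ≈ -6.2989e-7)
L = 1 (L = ((-1)**2)**3 = 1**3 = 1)
W - (u(-914, 903) + L) = -1/1587576 - (2*(-914) + 1) = -1/1587576 - (-1828 + 1) = -1/1587576 - 1*(-1827) = -1/1587576 + 1827 = 2900501351/1587576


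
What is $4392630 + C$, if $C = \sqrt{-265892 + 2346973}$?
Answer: $4392630 + \sqrt{2081081} \approx 4.3941 \cdot 10^{6}$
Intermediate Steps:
$C = \sqrt{2081081} \approx 1442.6$
$4392630 + C = 4392630 + \sqrt{2081081}$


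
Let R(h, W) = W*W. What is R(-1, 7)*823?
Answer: 40327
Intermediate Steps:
R(h, W) = W²
R(-1, 7)*823 = 7²*823 = 49*823 = 40327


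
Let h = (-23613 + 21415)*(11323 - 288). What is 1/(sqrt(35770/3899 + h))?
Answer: -I*sqrt(170636393)/64333290 ≈ -0.00020305*I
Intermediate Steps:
h = -24254930 (h = -2198*11035 = -24254930)
1/(sqrt(35770/3899 + h)) = 1/(sqrt(35770/3899 - 24254930)) = 1/(sqrt(35770*(1/3899) - 24254930)) = 1/(sqrt(5110/557 - 24254930)) = 1/(sqrt(-13509990900/557)) = 1/(210*I*sqrt(170636393)/557) = -I*sqrt(170636393)/64333290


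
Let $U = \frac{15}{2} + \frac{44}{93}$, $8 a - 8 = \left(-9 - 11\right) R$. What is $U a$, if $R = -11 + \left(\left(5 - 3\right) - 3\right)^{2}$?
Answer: $\frac{19279}{93} \approx 207.3$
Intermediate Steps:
$R = -10$ ($R = -11 + \left(\left(5 - 3\right) - 3\right)^{2} = -11 + \left(2 - 3\right)^{2} = -11 + \left(-1\right)^{2} = -11 + 1 = -10$)
$a = 26$ ($a = 1 + \frac{\left(-9 - 11\right) \left(-10\right)}{8} = 1 + \frac{\left(-20\right) \left(-10\right)}{8} = 1 + \frac{1}{8} \cdot 200 = 1 + 25 = 26$)
$U = \frac{1483}{186}$ ($U = 15 \cdot \frac{1}{2} + 44 \cdot \frac{1}{93} = \frac{15}{2} + \frac{44}{93} = \frac{1483}{186} \approx 7.9731$)
$U a = \frac{1483}{186} \cdot 26 = \frac{19279}{93}$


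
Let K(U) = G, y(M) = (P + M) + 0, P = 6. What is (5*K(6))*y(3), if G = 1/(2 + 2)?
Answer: 45/4 ≈ 11.250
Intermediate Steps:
G = 1/4 ≈ 0.25000
y(M) = 6 + M (y(M) = (6 + M) + 0 = 6 + M)
K(U) = 1/4
(5*K(6))*y(3) = (5*(1/4))*(6 + 3) = (5/4)*9 = 45/4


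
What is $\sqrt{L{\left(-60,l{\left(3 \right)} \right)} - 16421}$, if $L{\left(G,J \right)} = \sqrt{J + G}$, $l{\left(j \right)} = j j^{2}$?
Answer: $\sqrt{-16421 + i \sqrt{33}} \approx 0.022 + 128.14 i$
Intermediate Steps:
$l{\left(j \right)} = j^{3}$
$L{\left(G,J \right)} = \sqrt{G + J}$
$\sqrt{L{\left(-60,l{\left(3 \right)} \right)} - 16421} = \sqrt{\sqrt{-60 + 3^{3}} - 16421} = \sqrt{\sqrt{-60 + 27} - 16421} = \sqrt{\sqrt{-33} - 16421} = \sqrt{i \sqrt{33} - 16421} = \sqrt{-16421 + i \sqrt{33}}$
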